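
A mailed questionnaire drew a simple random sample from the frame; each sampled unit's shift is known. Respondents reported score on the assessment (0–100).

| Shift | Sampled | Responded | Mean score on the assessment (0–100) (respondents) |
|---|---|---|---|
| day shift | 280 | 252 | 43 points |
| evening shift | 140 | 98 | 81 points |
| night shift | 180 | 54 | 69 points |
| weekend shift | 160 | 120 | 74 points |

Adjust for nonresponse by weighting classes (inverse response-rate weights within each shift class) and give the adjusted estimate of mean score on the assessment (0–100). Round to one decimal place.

Class response rates: day shift 252/280 = 90%, evening shift 98/140 = 70%, night shift 54/180 = 30%, weekend shift 120/160 = 75%.
Weighting each respondent by the inverse class response rate inflates each class back to its sampled size, so the class weight is n_sampled:
  day shift: 280 × 43 = 12,040
  evening shift: 140 × 81 = 11,340
  night shift: 180 × 69 = 12,420
  weekend shift: 160 × 74 = 11,840
Adjusted estimate = 47,640 / 760 = 62.6842 → 62.7.

62.7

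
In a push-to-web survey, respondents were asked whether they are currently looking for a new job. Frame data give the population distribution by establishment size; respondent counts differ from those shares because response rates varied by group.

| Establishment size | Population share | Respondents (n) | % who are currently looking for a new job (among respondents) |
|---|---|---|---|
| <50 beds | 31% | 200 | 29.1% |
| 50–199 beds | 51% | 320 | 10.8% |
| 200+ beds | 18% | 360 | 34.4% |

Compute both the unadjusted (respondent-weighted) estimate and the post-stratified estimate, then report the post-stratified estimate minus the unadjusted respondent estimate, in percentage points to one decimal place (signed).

-3.9 percentage points

Without adjustment, the pooled respondent share is:
  (200/880)×29.1 + (320/880)×10.8 + (360/880)×34.4 = 24.6136%
Reweighting by population establishment size shares:
  0.31×29.1 + 0.51×10.8 + 0.18×34.4 = 20.721%
Difference = 20.721 − 24.6136 = -3.8926 pp.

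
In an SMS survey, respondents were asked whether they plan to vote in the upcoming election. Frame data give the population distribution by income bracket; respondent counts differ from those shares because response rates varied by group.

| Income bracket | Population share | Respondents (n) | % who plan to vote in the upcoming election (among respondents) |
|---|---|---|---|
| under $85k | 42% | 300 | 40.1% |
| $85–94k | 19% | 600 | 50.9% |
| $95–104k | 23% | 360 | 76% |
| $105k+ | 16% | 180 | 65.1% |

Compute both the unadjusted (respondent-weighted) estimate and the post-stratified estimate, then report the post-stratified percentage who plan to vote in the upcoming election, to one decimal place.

Naive respondent-only estimate (weights = respondent counts):
  (300/1440)×40.1 + (600/1440)×50.9 + (360/1440)×76 + (180/1440)×65.1 = 56.7%
Reweighting by population income bracket shares:
  0.42×40.1 + 0.19×50.9 + 0.23×76 + 0.16×65.1 = 54.409%

54.4%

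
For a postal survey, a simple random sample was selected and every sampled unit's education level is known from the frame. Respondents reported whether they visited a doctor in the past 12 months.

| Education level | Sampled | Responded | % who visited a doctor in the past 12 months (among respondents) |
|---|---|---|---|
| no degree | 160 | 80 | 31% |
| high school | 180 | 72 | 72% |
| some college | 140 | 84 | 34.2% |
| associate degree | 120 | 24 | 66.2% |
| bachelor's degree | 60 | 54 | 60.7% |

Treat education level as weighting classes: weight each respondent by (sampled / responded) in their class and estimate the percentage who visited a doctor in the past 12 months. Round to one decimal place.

Response rates by class: no degree 80/160 = 50%, high school 72/180 = 40%, some college 84/140 = 60%, associate degree 24/120 = 20%, bachelor's degree 54/60 = 90%.
Each respondent's weight = sampled/responded in their class; summing within a class gives n_sampled, so:
  no degree: 160 × 31 = 4960
  high school: 180 × 72 = 12,960
  some college: 140 × 34.2 = 4788
  associate degree: 120 × 66.2 = 7944
  bachelor's degree: 60 × 60.7 = 3642
Adjusted estimate = 34,294 / 660 = 51.9606 → 52.0%.

52.0%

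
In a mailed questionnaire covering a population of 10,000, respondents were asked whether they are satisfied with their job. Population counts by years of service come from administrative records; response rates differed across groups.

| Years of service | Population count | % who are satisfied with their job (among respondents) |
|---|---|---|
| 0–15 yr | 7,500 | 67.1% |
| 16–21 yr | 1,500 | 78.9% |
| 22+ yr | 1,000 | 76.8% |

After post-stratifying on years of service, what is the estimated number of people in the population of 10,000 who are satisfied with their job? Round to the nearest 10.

Apply each group's respondent rate to its population count:
  0–15 yr: 7,500 × 67.1% = 5032.5
  16–21 yr: 1,500 × 78.9% = 1183.5
  22+ yr: 1,000 × 76.8% = 768
Estimated total = 6984 → 6,980.

6,980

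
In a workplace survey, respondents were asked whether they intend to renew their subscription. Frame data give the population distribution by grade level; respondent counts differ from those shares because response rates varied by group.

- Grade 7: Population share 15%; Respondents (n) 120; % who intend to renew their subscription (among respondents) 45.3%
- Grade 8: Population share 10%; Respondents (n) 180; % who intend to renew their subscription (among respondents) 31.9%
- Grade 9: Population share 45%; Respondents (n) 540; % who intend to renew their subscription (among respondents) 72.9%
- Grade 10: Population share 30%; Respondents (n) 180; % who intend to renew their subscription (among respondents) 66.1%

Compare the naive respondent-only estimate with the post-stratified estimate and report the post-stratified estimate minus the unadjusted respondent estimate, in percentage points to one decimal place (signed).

Naive respondent-only estimate (weights = respondent counts):
  (120/1020)×45.3 + (180/1020)×31.9 + (540/1020)×72.9 + (180/1020)×66.1 = 61.2176%
Post-stratified estimate weights by population shares:
  0.15×45.3 + 0.1×31.9 + 0.45×72.9 + 0.3×66.1 = 62.62%
Difference = 62.62 − 61.2176 = 1.4024 pp.

+1.4 percentage points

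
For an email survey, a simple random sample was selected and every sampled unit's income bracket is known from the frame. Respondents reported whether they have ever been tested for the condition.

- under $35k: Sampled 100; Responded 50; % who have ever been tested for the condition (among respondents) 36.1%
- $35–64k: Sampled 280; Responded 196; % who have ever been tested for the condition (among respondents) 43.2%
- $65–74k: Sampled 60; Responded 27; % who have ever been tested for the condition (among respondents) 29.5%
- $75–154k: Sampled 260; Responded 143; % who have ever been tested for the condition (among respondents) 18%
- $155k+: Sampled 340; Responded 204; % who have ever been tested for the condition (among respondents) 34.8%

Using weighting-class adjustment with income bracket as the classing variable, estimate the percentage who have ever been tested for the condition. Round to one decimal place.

Response rates by class: under $35k 50/100 = 50%, $35–64k 196/280 = 70%, $65–74k 27/60 = 45%, $75–154k 143/260 = 55%, $155k+ 204/340 = 60%.
Weighting each respondent by the inverse class response rate inflates each class back to its sampled size, so the class weight is n_sampled:
  under $35k: 100 × 36.1 = 3610
  $35–64k: 280 × 43.2 = 12,096
  $65–74k: 60 × 29.5 = 1770
  $75–154k: 260 × 18 = 4680
  $155k+: 340 × 34.8 = 11832
Adjusted estimate = 33,988 / 1,040 = 32.6808 → 32.7%.

32.7%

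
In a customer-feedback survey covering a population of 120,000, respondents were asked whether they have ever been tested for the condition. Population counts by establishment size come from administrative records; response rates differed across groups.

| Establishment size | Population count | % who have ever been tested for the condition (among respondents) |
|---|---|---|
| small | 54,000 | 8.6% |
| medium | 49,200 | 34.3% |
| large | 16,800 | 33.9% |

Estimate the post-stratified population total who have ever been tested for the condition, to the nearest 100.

Estimated count per cell = population count × respondent percentage:
  small: 54,000 × 8.6% = 4644
  medium: 49,200 × 34.3% = 16875.6
  large: 16,800 × 33.9% = 5695.2
Estimated total = 27214.8 → 27,200.

27,200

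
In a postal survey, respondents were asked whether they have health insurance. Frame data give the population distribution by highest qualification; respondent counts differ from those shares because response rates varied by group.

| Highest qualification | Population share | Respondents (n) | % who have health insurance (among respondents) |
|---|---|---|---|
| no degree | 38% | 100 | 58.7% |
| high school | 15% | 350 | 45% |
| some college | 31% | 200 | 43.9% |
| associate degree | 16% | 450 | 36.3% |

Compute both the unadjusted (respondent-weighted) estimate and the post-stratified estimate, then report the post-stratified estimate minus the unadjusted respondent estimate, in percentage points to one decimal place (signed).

+6.0 percentage points

Without adjustment, the pooled respondent share is:
  (100/1100)×58.7 + (350/1100)×45 + (200/1100)×43.9 + (450/1100)×36.3 = 42.4864%
Post-stratifying to population shares instead:
  0.38×58.7 + 0.15×45 + 0.31×43.9 + 0.16×36.3 = 48.473%
Difference = 48.473 − 42.4864 = 5.9866 pp.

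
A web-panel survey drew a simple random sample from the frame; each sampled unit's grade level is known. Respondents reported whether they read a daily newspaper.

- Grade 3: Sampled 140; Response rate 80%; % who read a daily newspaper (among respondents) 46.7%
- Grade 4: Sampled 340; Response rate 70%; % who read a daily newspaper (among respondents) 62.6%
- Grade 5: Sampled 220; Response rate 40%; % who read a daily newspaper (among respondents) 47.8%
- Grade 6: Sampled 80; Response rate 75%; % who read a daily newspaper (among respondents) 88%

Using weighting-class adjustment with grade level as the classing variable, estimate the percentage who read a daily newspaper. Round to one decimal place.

Weighting each respondent by the inverse class response rate inflates each class back to its sampled size, so the class weight is n_sampled:
  Grade 3: 140 × 46.7 = 6538
  Grade 4: 340 × 62.6 = 21,284
  Grade 5: 220 × 47.8 = 10,516
  Grade 6: 80 × 88 = 7040
Adjusted estimate = 45,378 / 780 = 58.1769 → 58.2%.

58.2%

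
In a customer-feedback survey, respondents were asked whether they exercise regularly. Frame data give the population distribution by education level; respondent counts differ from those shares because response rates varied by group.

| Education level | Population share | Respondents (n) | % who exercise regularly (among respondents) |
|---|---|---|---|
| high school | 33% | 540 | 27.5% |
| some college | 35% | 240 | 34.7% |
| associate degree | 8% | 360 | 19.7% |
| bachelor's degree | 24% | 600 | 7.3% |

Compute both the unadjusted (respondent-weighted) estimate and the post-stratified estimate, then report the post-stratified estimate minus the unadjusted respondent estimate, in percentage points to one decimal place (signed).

Unadjusted (pooled respondent) estimate weights by respondent counts:
  (540/1740)×27.5 + (240/1740)×34.7 + (360/1740)×19.7 + (600/1740)×7.3 = 19.9138%
Post-stratifying to population shares instead:
  0.33×27.5 + 0.35×34.7 + 0.08×19.7 + 0.24×7.3 = 24.548%
Difference = 24.548 − 19.9138 = 4.6342 pp.

+4.6 percentage points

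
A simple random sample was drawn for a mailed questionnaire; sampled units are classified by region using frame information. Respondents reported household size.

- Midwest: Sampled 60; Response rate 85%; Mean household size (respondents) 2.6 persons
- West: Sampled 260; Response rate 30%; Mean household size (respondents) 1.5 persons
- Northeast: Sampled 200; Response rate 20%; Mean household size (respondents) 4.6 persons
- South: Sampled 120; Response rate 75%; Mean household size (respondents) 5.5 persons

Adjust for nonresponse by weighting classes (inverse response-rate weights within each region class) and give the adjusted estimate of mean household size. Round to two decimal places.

Inverse-response-rate weighting restores each class to its sampled count, so class totals weight by n_sampled:
  Midwest: 60 × 2.6 = 156
  West: 260 × 1.5 = 390
  Northeast: 200 × 4.6 = 920
  South: 120 × 5.5 = 660
Adjusted estimate = 2126 / 640 = 3.32187 → 3.32.

3.32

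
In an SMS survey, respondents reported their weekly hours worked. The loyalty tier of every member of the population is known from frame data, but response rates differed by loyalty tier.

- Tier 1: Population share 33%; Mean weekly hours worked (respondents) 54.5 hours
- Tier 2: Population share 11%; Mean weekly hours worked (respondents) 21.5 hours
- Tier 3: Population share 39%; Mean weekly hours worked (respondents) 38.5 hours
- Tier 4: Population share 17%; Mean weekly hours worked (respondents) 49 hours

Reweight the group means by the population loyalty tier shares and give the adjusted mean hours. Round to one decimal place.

Weight each group's respondent value by its population share:
  Tier 1: 0.33 × 54.5 = 17.985
  Tier 2: 0.11 × 21.5 = 2.365
  Tier 3: 0.39 × 38.5 = 15.015
  Tier 4: 0.17 × 49 = 8.33
Post-stratified estimate = 43.695 → 43.7.

43.7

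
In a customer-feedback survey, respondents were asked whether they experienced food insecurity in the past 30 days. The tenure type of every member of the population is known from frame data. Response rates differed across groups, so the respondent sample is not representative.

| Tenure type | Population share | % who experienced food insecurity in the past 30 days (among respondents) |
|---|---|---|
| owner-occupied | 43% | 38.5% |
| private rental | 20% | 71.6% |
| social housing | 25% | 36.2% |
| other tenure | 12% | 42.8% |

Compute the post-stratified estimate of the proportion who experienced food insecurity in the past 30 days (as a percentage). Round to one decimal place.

Weight each group's respondent value by its population share:
  owner-occupied: 0.43 × 38.5 = 16.555
  private rental: 0.2 × 71.6 = 14.32
  social housing: 0.25 × 36.2 = 9.05
  other tenure: 0.12 × 42.8 = 5.136
Post-stratified estimate = 45.061 → 45.1%.

45.1%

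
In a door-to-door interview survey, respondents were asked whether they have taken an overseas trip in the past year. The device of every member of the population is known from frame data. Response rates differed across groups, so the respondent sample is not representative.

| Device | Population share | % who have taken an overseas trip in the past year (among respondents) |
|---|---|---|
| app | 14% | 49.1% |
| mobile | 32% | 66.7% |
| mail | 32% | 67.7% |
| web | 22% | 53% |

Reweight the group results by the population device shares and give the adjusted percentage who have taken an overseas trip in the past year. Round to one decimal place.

61.5%

Each cell contributes population-share × respondent value:
  app: 0.14 × 49.1 = 6.874
  mobile: 0.32 × 66.7 = 21.344
  mail: 0.32 × 67.7 = 21.664
  web: 0.22 × 53 = 11.66
Post-stratified estimate = 61.542 → 61.5%.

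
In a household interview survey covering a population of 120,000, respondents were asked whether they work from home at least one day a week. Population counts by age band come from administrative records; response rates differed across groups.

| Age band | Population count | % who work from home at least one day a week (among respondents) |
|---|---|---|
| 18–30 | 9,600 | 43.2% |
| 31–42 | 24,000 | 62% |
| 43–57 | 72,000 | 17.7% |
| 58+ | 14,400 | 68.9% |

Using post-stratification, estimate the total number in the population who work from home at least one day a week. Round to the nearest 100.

Each cell contributes its population count × the respondent rate:
  18–30: 9,600 × 43.2% = 4147.2
  31–42: 24,000 × 62% = 14,880
  43–57: 72,000 × 17.7% = 12,744
  58+: 14,400 × 68.9% = 9921.6
Estimated total = 41692.8 → 41,700.

41,700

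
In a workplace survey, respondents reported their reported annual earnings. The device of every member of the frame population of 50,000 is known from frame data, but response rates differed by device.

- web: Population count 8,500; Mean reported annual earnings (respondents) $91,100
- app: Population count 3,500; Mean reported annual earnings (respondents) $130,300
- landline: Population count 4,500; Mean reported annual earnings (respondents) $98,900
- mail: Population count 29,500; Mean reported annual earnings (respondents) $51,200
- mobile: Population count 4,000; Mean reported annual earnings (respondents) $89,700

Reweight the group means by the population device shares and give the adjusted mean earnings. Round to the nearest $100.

$70,900

Reweight to the known device distribution:
  web: (8,500/50,000) × 91,100 = 15,487
  app: (3,500/50,000) × 130,300 = 9121
  landline: (4,500/50,000) × 98,900 = 8901
  mail: (29,500/50,000) × 51,200 = 30,208
  mobile: (4,000/50,000) × 89,700 = 7176
Post-stratified estimate = 70,893 → $70,900.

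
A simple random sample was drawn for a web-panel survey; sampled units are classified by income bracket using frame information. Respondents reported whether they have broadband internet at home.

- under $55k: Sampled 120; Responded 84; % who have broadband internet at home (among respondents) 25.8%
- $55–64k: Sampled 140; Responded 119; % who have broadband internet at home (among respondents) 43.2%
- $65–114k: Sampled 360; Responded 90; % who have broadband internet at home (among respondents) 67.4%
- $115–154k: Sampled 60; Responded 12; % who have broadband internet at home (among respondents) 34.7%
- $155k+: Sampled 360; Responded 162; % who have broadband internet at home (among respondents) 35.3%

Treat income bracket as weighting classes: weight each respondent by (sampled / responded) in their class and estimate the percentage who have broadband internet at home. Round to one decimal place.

46.3%

Response rates by class: under $55k 84/120 = 70%, $55–64k 119/140 = 85%, $65–114k 90/360 = 25%, $115–154k 12/60 = 20%, $155k+ 162/360 = 45%.
With weight = n_sampled/n_responded per class, the weighted class total is n_sampled:
  under $55k: 120 × 25.8 = 3096
  $55–64k: 140 × 43.2 = 6048
  $65–114k: 360 × 67.4 = 24264
  $115–154k: 60 × 34.7 = 2082
  $155k+: 360 × 35.3 = 12708
Adjusted estimate = 48,198 / 1,040 = 46.3442 → 46.3%.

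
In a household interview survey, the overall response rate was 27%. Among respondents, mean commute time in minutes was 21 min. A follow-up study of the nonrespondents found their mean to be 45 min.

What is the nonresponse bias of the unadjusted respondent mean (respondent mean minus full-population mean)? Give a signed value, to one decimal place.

Nonresponse fraction = 1 − 0.27 = 0.73.
Bias = (nonresponse fraction) × (respondent mean − nonrespondent mean)
     = 0.73 × (21 − 45) = 0.73 × -24 = -17.52.

-17.5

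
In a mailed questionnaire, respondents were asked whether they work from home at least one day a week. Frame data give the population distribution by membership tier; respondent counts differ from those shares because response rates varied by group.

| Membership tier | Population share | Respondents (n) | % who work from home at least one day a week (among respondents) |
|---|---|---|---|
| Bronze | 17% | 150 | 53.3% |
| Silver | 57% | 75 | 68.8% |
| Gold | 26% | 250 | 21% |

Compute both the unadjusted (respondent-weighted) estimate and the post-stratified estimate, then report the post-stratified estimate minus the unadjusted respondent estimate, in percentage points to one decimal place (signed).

Without adjustment, the pooled respondent share is:
  (150/475)×53.3 + (75/475)×68.8 + (250/475)×21 = 38.7474%
Reweighting by population membership tier shares:
  0.17×53.3 + 0.57×68.8 + 0.26×21 = 53.737%
Difference = 53.737 − 38.7474 = 14.9896 pp.

+15.0 percentage points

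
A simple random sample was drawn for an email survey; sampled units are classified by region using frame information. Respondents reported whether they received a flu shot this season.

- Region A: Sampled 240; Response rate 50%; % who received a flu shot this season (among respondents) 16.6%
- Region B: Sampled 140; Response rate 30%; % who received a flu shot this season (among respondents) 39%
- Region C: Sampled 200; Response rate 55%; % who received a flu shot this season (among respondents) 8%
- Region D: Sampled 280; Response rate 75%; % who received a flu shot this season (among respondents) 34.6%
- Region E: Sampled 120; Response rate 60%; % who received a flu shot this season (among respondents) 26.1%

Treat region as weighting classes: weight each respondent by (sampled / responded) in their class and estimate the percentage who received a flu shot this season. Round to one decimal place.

Weighting each respondent by the inverse class response rate inflates each class back to its sampled size, so the class weight is n_sampled:
  Region A: 240 × 16.6 = 3984
  Region B: 140 × 39 = 5460
  Region C: 200 × 8 = 1600
  Region D: 280 × 34.6 = 9688
  Region E: 120 × 26.1 = 3132
Adjusted estimate = 23,864 / 980 = 24.351 → 24.4%.

24.4%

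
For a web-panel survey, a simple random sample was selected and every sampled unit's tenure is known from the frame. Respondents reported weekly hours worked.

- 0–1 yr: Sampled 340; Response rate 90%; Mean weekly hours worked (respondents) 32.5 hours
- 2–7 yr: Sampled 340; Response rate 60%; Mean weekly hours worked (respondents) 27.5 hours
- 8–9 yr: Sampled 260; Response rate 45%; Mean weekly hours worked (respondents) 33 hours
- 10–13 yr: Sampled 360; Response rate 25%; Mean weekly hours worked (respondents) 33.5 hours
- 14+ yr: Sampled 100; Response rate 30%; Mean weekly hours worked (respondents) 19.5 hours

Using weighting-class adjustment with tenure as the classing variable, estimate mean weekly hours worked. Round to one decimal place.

With weight = n_sampled/n_responded per class, the weighted class total is n_sampled:
  0–1 yr: 340 × 32.5 = 11,050
  2–7 yr: 340 × 27.5 = 9350
  8–9 yr: 260 × 33 = 8580
  10–13 yr: 360 × 33.5 = 12,060
  14+ yr: 100 × 19.5 = 1950
Adjusted estimate = 42,990 / 1,400 = 30.7071 → 30.7.

30.7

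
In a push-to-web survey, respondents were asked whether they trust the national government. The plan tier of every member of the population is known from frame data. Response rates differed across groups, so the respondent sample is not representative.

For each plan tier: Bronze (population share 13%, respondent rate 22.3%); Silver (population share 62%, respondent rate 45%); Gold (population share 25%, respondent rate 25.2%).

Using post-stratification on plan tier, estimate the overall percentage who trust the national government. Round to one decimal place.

37.1%

Post-stratification weights by population share, not respondent share:
  Bronze: 0.13 × 22.3 = 2.899
  Silver: 0.62 × 45 = 27.9
  Gold: 0.25 × 25.2 = 6.3
Post-stratified estimate = 37.099 → 37.1%.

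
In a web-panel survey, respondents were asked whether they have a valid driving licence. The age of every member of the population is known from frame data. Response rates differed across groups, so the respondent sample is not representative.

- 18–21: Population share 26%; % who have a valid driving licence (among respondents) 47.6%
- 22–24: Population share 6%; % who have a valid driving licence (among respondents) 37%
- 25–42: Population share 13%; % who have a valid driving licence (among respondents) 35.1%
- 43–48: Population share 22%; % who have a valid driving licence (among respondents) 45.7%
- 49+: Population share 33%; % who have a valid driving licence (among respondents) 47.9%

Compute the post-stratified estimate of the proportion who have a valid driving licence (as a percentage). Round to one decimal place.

45.0%

Post-stratification weights by population share, not respondent share:
  18–21: 0.26 × 47.6 = 12.376
  22–24: 0.06 × 37 = 2.22
  25–42: 0.13 × 35.1 = 4.563
  43–48: 0.22 × 45.7 = 10.054
  49+: 0.33 × 47.9 = 15.807
Post-stratified estimate = 45.02 → 45.0%.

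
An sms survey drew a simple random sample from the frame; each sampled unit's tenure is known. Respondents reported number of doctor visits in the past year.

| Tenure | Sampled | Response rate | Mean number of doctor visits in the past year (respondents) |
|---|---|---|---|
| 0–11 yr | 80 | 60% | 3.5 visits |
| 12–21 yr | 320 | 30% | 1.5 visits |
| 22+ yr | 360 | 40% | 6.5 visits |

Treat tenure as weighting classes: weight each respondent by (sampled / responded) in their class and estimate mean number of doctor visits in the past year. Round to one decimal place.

4.1

Inverse-response-rate weighting restores each class to its sampled count, so class totals weight by n_sampled:
  0–11 yr: 80 × 3.5 = 280
  12–21 yr: 320 × 1.5 = 480
  22+ yr: 360 × 6.5 = 2340
Adjusted estimate = 3100 / 760 = 4.07895 → 4.1.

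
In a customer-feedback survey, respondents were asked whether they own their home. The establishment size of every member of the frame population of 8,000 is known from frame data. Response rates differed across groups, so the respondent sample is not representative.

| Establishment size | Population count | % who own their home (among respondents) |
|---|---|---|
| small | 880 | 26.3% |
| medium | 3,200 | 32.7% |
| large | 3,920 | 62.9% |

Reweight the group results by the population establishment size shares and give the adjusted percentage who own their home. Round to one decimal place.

46.8%

Post-stratification weights by population share, not respondent share:
  small: (880/8,000) × 26.3 = 2.893
  medium: (3,200/8,000) × 32.7 = 13.08
  large: (3,920/8,000) × 62.9 = 30.821
Post-stratified estimate = 46.794 → 46.8%.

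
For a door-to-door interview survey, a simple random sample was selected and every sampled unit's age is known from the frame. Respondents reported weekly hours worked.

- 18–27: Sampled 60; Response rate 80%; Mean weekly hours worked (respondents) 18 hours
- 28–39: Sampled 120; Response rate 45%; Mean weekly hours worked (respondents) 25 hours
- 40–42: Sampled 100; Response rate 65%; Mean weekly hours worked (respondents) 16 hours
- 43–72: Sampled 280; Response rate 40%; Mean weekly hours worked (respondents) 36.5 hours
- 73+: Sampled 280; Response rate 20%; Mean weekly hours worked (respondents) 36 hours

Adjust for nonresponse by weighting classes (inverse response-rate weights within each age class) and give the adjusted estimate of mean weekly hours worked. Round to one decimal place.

30.9

Each respondent's weight = sampled/responded in their class; summing within a class gives n_sampled, so:
  18–27: 60 × 18 = 1080
  28–39: 120 × 25 = 3000
  40–42: 100 × 16 = 1600
  43–72: 280 × 36.5 = 10,220
  73+: 280 × 36 = 10,080
Adjusted estimate = 25,980 / 840 = 30.9286 → 30.9.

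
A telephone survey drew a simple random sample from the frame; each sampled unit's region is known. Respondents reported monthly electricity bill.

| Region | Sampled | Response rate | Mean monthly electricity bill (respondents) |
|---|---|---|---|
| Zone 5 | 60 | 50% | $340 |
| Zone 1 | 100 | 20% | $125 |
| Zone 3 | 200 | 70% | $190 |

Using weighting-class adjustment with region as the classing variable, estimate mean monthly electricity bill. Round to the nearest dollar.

Inverse-response-rate weighting restores each class to its sampled count, so class totals weight by n_sampled:
  Zone 5: 60 × 340 = 20,400
  Zone 1: 100 × 125 = 12,500
  Zone 3: 200 × 190 = 38,000
Adjusted estimate = 70,900 / 360 = 196.944 → $197.

$197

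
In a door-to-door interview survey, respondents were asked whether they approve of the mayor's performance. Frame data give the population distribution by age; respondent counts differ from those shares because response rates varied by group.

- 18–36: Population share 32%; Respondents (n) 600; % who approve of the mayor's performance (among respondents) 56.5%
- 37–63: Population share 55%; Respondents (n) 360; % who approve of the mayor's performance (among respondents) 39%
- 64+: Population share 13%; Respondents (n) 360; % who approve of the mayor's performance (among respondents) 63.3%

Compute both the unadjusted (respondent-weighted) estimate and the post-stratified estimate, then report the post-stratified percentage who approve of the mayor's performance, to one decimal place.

Without adjustment, the pooled respondent share is:
  (600/1320)×56.5 + (360/1320)×39 + (360/1320)×63.3 = 53.5818%
Post-stratified estimate weights by population shares:
  0.32×56.5 + 0.55×39 + 0.13×63.3 = 47.759%

47.8%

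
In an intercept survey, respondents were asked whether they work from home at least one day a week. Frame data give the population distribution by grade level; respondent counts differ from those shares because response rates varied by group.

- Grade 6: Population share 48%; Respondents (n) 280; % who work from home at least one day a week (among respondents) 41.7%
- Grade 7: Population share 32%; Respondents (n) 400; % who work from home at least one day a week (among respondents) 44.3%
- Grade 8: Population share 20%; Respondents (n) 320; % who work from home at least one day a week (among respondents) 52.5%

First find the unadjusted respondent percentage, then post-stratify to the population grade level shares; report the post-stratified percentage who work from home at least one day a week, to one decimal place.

44.7%

Without adjustment, the pooled respondent share is:
  (280/1000)×41.7 + (400/1000)×44.3 + (320/1000)×52.5 = 46.196%
Post-stratifying to population shares instead:
  0.48×41.7 + 0.32×44.3 + 0.2×52.5 = 44.692%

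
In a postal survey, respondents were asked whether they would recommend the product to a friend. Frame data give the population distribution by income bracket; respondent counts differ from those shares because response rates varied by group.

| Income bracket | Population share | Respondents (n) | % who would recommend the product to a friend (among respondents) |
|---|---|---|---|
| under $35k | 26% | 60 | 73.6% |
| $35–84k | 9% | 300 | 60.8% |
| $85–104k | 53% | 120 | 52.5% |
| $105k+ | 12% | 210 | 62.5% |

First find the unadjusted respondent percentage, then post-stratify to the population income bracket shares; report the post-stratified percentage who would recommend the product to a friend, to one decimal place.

Naive respondent-only estimate (weights = respondent counts):
  (60/690)×73.6 + (300/690)×60.8 + (120/690)×52.5 + (210/690)×62.5 = 60.987%
Post-stratifying to population shares instead:
  0.26×73.6 + 0.09×60.8 + 0.53×52.5 + 0.12×62.5 = 59.933%

59.9%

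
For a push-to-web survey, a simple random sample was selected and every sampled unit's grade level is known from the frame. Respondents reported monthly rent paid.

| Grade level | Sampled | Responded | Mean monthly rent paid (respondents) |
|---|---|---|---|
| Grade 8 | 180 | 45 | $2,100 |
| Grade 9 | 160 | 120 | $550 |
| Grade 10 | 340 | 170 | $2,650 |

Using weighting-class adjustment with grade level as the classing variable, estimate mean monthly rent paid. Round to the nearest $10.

Response rates by class: Grade 8 45/180 = 25%, Grade 9 120/160 = 75%, Grade 10 170/340 = 50%.
Each respondent's weight = sampled/responded in their class; summing within a class gives n_sampled, so:
  Grade 8: 180 × 2100 = 378,000
  Grade 9: 160 × 550 = 88,000
  Grade 10: 340 × 2650 = 901,000
Adjusted estimate = 1,367,000 / 680 = 2010.29 → $2,010.

$2,010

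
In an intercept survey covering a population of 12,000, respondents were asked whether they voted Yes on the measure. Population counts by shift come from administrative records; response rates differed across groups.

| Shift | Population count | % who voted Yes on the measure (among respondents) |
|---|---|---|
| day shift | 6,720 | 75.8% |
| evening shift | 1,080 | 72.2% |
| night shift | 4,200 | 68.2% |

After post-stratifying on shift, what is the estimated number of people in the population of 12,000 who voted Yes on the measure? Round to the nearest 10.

8,740

Each cell contributes its population count × the respondent rate:
  day shift: 6,720 × 75.8% = 5093.76
  evening shift: 1,080 × 72.2% = 779.76
  night shift: 4,200 × 68.2% = 2864.4
Estimated total = 8737.92 → 8,740.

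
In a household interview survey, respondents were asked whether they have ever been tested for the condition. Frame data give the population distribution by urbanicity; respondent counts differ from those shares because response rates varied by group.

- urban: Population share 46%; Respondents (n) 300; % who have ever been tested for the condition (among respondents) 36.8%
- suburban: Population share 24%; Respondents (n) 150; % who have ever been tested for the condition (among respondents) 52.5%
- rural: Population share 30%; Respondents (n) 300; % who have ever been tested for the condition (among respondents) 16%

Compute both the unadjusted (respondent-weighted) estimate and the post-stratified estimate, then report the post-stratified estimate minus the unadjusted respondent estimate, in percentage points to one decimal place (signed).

Naive respondent-only estimate (weights = respondent counts):
  (300/750)×36.8 + (150/750)×52.5 + (300/750)×16 = 31.62%
Post-stratifying to population shares instead:
  0.46×36.8 + 0.24×52.5 + 0.3×16 = 34.328%
Difference = 34.328 − 31.62 = 2.708 pp.

+2.7 percentage points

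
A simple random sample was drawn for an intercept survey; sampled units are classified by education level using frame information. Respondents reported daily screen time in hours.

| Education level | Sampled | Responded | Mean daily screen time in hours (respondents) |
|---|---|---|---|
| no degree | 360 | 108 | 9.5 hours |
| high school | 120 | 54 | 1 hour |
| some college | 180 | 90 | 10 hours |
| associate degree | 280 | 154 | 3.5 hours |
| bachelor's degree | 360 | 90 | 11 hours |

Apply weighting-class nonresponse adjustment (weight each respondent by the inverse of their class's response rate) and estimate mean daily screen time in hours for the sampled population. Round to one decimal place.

Class response rates: no degree 108/360 = 30%, high school 54/120 = 45%, some college 90/180 = 50%, associate degree 154/280 = 55%, bachelor's degree 90/360 = 25%.
With weight = n_sampled/n_responded per class, the weighted class total is n_sampled:
  no degree: 360 × 9.5 = 3420
  high school: 120 × 1 = 120
  some college: 180 × 10 = 1800
  associate degree: 280 × 3.5 = 980
  bachelor's degree: 360 × 11 = 3960
Adjusted estimate = 10,280 / 1,300 = 7.90769 → 7.9.

7.9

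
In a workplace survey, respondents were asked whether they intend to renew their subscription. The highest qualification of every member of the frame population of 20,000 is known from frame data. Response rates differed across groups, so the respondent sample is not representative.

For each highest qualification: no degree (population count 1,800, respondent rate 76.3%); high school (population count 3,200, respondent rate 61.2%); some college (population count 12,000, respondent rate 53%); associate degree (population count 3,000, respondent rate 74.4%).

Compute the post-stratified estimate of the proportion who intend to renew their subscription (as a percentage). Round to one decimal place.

59.6%

Each cell contributes population-share × respondent value:
  no degree: (1,800/20,000) × 76.3 = 6.867
  high school: (3,200/20,000) × 61.2 = 9.792
  some college: (12,000/20,000) × 53 = 31.8
  associate degree: (3,000/20,000) × 74.4 = 11.16
Post-stratified estimate = 59.619 → 59.6%.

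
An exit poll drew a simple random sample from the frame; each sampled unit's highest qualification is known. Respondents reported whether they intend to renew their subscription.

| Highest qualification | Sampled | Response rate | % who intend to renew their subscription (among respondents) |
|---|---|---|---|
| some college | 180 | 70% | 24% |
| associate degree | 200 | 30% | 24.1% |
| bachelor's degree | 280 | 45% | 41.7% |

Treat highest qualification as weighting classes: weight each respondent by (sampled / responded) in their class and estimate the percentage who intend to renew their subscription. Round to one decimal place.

31.5%

Weighting each respondent by the inverse class response rate inflates each class back to its sampled size, so the class weight is n_sampled:
  some college: 180 × 24 = 4320
  associate degree: 200 × 24.1 = 4820
  bachelor's degree: 280 × 41.7 = 11,676
Adjusted estimate = 20,816 / 660 = 31.5394 → 31.5%.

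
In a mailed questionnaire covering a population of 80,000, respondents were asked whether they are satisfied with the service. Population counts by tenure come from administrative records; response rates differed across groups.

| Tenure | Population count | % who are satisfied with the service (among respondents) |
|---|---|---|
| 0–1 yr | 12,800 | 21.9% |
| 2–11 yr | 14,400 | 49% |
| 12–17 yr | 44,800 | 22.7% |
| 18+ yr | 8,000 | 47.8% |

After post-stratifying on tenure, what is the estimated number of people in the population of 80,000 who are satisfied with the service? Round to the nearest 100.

Apply each group's respondent rate to its population count:
  0–1 yr: 12,800 × 21.9% = 2803.2
  2–11 yr: 14,400 × 49% = 7056
  12–17 yr: 44,800 × 22.7% = 10169.6
  18+ yr: 8,000 × 47.8% = 3824
Estimated total = 23852.8 → 23,900.

23,900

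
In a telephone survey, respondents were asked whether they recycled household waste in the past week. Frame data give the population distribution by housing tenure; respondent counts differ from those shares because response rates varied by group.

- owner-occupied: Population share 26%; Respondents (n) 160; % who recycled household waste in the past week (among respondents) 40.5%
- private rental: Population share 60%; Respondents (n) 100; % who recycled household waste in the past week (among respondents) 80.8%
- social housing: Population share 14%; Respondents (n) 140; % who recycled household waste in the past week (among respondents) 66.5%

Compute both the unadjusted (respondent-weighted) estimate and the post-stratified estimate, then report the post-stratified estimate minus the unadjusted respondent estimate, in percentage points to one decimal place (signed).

Naive respondent-only estimate (weights = respondent counts):
  (160/400)×40.5 + (100/400)×80.8 + (140/400)×66.5 = 59.675%
Post-stratifying to population shares instead:
  0.26×40.5 + 0.6×80.8 + 0.14×66.5 = 68.32%
Difference = 68.32 − 59.675 = 8.645 pp.

+8.6 percentage points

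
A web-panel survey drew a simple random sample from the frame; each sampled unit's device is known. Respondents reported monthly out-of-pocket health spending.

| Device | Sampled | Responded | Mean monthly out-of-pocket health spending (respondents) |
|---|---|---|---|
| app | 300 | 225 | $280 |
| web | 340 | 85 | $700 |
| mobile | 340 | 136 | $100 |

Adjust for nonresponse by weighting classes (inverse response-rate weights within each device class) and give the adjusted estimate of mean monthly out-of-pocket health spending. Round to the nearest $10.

Class response rates: app 225/300 = 75%, web 85/340 = 25%, mobile 136/340 = 40%.
Inverse-response-rate weighting restores each class to its sampled count, so class totals weight by n_sampled:
  app: 300 × 280 = 84,000
  web: 340 × 700 = 238,000
  mobile: 340 × 100 = 34,000
Adjusted estimate = 356,000 / 980 = 363.265 → $360.

$360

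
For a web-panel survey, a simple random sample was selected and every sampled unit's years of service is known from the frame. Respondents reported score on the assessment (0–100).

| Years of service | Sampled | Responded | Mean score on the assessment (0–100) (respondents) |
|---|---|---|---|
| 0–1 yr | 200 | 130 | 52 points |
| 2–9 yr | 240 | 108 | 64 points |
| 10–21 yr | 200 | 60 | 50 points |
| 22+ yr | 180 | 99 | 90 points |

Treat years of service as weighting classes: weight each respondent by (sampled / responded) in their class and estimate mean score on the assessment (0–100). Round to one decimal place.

Class response rates: 0–1 yr 130/200 = 65%, 2–9 yr 108/240 = 45%, 10–21 yr 60/200 = 30%, 22+ yr 99/180 = 55%.
With weight = n_sampled/n_responded per class, the weighted class total is n_sampled:
  0–1 yr: 200 × 52 = 10,400
  2–9 yr: 240 × 64 = 15,360
  10–21 yr: 200 × 50 = 10,000
  22+ yr: 180 × 90 = 16,200
Adjusted estimate = 51,960 / 820 = 63.3659 → 63.4.

63.4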